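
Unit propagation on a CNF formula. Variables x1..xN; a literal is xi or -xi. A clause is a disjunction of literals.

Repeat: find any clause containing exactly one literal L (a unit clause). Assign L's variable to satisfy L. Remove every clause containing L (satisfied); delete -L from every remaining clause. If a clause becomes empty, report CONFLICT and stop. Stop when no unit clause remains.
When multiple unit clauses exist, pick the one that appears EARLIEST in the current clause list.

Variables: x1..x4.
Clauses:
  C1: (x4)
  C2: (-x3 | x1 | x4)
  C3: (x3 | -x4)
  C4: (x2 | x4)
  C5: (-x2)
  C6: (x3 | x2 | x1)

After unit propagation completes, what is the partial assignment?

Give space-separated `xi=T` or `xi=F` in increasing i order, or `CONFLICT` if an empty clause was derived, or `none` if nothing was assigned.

unit clause [4] forces x4=T; simplify:
  drop -4 from [3, -4] -> [3]
  satisfied 3 clause(s); 3 remain; assigned so far: [4]
unit clause [3] forces x3=T; simplify:
  satisfied 2 clause(s); 1 remain; assigned so far: [3, 4]
unit clause [-2] forces x2=F; simplify:
  satisfied 1 clause(s); 0 remain; assigned so far: [2, 3, 4]

Answer: x2=F x3=T x4=T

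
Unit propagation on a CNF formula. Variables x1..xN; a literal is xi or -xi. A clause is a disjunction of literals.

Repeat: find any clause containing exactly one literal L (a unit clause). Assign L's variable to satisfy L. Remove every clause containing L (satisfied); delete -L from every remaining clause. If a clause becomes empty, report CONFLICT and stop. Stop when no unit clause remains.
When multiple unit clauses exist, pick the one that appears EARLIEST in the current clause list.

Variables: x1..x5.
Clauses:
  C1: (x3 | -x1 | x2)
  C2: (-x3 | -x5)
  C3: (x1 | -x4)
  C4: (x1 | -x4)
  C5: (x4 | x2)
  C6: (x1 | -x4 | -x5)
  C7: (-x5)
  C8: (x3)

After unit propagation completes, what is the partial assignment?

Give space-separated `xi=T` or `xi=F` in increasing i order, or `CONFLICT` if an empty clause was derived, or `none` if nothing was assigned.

unit clause [-5] forces x5=F; simplify:
  satisfied 3 clause(s); 5 remain; assigned so far: [5]
unit clause [3] forces x3=T; simplify:
  satisfied 2 clause(s); 3 remain; assigned so far: [3, 5]

Answer: x3=T x5=F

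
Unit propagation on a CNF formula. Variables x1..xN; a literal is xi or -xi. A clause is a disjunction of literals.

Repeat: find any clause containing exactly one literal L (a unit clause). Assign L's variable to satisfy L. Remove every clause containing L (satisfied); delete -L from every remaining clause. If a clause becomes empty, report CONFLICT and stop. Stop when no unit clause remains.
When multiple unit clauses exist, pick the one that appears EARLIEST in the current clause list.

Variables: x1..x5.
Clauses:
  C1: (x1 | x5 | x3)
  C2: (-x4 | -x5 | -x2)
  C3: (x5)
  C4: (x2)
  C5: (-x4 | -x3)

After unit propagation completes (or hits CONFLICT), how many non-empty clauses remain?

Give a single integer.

unit clause [5] forces x5=T; simplify:
  drop -5 from [-4, -5, -2] -> [-4, -2]
  satisfied 2 clause(s); 3 remain; assigned so far: [5]
unit clause [2] forces x2=T; simplify:
  drop -2 from [-4, -2] -> [-4]
  satisfied 1 clause(s); 2 remain; assigned so far: [2, 5]
unit clause [-4] forces x4=F; simplify:
  satisfied 2 clause(s); 0 remain; assigned so far: [2, 4, 5]

Answer: 0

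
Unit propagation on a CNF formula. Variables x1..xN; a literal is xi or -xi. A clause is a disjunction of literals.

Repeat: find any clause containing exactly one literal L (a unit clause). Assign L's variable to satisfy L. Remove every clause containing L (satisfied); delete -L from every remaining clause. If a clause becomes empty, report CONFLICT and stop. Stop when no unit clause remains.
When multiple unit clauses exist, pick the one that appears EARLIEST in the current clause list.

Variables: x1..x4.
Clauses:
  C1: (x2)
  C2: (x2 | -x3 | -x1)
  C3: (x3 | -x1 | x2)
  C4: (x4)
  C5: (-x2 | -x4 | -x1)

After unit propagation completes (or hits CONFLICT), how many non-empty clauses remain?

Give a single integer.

Answer: 0

Derivation:
unit clause [2] forces x2=T; simplify:
  drop -2 from [-2, -4, -1] -> [-4, -1]
  satisfied 3 clause(s); 2 remain; assigned so far: [2]
unit clause [4] forces x4=T; simplify:
  drop -4 from [-4, -1] -> [-1]
  satisfied 1 clause(s); 1 remain; assigned so far: [2, 4]
unit clause [-1] forces x1=F; simplify:
  satisfied 1 clause(s); 0 remain; assigned so far: [1, 2, 4]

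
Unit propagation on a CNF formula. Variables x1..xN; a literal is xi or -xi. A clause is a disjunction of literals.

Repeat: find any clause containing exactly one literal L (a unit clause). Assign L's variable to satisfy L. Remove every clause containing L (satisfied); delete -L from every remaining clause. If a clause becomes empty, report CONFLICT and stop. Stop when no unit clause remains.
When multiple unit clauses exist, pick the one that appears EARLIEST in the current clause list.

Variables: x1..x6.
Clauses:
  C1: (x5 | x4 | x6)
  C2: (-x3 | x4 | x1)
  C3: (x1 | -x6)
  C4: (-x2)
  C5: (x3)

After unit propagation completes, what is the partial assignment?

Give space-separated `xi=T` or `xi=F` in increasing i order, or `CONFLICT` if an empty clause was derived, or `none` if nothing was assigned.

unit clause [-2] forces x2=F; simplify:
  satisfied 1 clause(s); 4 remain; assigned so far: [2]
unit clause [3] forces x3=T; simplify:
  drop -3 from [-3, 4, 1] -> [4, 1]
  satisfied 1 clause(s); 3 remain; assigned so far: [2, 3]

Answer: x2=F x3=T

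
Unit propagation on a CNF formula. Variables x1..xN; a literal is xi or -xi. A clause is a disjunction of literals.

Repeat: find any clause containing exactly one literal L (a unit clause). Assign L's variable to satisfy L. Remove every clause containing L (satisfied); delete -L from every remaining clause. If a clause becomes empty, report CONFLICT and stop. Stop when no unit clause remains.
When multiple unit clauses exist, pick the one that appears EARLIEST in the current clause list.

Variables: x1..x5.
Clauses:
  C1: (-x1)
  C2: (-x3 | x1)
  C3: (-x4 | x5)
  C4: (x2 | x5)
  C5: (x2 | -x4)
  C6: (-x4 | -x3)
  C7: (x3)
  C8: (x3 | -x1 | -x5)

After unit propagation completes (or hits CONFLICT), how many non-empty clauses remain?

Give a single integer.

Answer: 3

Derivation:
unit clause [-1] forces x1=F; simplify:
  drop 1 from [-3, 1] -> [-3]
  satisfied 2 clause(s); 6 remain; assigned so far: [1]
unit clause [-3] forces x3=F; simplify:
  drop 3 from [3] -> [] (empty!)
  satisfied 2 clause(s); 4 remain; assigned so far: [1, 3]
CONFLICT (empty clause)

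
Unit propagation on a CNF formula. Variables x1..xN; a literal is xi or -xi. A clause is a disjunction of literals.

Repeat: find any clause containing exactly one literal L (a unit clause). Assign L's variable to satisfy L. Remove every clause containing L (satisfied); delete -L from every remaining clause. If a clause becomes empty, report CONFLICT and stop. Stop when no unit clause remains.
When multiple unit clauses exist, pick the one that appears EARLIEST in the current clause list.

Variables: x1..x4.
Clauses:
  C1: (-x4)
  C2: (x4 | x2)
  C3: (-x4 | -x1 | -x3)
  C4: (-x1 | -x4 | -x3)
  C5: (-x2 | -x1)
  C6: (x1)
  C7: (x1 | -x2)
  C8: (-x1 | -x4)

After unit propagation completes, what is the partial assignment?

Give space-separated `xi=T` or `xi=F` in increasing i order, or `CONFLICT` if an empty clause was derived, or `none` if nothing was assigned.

Answer: CONFLICT

Derivation:
unit clause [-4] forces x4=F; simplify:
  drop 4 from [4, 2] -> [2]
  satisfied 4 clause(s); 4 remain; assigned so far: [4]
unit clause [2] forces x2=T; simplify:
  drop -2 from [-2, -1] -> [-1]
  drop -2 from [1, -2] -> [1]
  satisfied 1 clause(s); 3 remain; assigned so far: [2, 4]
unit clause [-1] forces x1=F; simplify:
  drop 1 from [1] -> [] (empty!)
  drop 1 from [1] -> [] (empty!)
  satisfied 1 clause(s); 2 remain; assigned so far: [1, 2, 4]
CONFLICT (empty clause)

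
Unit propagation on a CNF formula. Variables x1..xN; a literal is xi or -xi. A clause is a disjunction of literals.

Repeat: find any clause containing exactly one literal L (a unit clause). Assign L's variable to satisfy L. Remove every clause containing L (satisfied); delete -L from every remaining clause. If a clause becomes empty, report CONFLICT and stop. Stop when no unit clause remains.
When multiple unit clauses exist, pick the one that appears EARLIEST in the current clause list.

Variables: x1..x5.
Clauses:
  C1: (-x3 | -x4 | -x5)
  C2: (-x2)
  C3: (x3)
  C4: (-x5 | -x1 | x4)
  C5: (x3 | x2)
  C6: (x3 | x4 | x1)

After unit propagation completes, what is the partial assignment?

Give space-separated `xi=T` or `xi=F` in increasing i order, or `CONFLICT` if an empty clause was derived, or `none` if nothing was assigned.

unit clause [-2] forces x2=F; simplify:
  drop 2 from [3, 2] -> [3]
  satisfied 1 clause(s); 5 remain; assigned so far: [2]
unit clause [3] forces x3=T; simplify:
  drop -3 from [-3, -4, -5] -> [-4, -5]
  satisfied 3 clause(s); 2 remain; assigned so far: [2, 3]

Answer: x2=F x3=T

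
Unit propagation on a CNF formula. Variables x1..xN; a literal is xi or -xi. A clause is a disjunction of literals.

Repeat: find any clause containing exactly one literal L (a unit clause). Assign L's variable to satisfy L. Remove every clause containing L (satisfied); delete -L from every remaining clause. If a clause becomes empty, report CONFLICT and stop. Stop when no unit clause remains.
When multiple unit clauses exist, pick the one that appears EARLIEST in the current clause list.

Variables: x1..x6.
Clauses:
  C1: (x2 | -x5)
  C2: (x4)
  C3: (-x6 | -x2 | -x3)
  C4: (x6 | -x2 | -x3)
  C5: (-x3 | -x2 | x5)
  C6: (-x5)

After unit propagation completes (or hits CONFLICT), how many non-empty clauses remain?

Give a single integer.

Answer: 3

Derivation:
unit clause [4] forces x4=T; simplify:
  satisfied 1 clause(s); 5 remain; assigned so far: [4]
unit clause [-5] forces x5=F; simplify:
  drop 5 from [-3, -2, 5] -> [-3, -2]
  satisfied 2 clause(s); 3 remain; assigned so far: [4, 5]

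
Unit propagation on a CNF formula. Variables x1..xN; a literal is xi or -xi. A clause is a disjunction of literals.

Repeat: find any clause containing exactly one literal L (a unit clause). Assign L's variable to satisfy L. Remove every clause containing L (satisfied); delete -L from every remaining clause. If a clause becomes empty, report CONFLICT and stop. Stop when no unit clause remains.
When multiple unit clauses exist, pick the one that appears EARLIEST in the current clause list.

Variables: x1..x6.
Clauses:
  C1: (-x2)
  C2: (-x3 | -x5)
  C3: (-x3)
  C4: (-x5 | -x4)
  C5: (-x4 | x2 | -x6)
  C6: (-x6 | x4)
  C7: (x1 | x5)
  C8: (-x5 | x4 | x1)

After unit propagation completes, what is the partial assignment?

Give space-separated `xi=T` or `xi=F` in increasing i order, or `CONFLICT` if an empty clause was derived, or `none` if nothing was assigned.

unit clause [-2] forces x2=F; simplify:
  drop 2 from [-4, 2, -6] -> [-4, -6]
  satisfied 1 clause(s); 7 remain; assigned so far: [2]
unit clause [-3] forces x3=F; simplify:
  satisfied 2 clause(s); 5 remain; assigned so far: [2, 3]

Answer: x2=F x3=F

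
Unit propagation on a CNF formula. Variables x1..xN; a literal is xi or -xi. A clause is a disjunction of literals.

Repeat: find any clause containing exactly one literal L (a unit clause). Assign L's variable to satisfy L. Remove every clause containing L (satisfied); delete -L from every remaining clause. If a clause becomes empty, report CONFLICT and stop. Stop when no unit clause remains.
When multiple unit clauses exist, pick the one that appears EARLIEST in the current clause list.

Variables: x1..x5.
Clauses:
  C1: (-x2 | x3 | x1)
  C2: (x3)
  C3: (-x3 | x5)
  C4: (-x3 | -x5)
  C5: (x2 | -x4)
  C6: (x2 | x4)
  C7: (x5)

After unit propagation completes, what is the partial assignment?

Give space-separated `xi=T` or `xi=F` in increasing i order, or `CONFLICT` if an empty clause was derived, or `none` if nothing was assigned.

unit clause [3] forces x3=T; simplify:
  drop -3 from [-3, 5] -> [5]
  drop -3 from [-3, -5] -> [-5]
  satisfied 2 clause(s); 5 remain; assigned so far: [3]
unit clause [5] forces x5=T; simplify:
  drop -5 from [-5] -> [] (empty!)
  satisfied 2 clause(s); 3 remain; assigned so far: [3, 5]
CONFLICT (empty clause)

Answer: CONFLICT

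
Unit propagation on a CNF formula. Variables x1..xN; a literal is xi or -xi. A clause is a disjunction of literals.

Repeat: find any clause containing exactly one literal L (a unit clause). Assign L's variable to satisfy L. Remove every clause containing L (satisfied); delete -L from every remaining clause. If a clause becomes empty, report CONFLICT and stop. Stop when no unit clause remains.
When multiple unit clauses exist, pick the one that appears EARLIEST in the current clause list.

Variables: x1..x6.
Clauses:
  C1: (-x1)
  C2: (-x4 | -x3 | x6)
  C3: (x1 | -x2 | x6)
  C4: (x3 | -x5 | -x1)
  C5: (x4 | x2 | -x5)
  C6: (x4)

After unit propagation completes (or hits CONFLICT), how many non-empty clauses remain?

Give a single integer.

Answer: 2

Derivation:
unit clause [-1] forces x1=F; simplify:
  drop 1 from [1, -2, 6] -> [-2, 6]
  satisfied 2 clause(s); 4 remain; assigned so far: [1]
unit clause [4] forces x4=T; simplify:
  drop -4 from [-4, -3, 6] -> [-3, 6]
  satisfied 2 clause(s); 2 remain; assigned so far: [1, 4]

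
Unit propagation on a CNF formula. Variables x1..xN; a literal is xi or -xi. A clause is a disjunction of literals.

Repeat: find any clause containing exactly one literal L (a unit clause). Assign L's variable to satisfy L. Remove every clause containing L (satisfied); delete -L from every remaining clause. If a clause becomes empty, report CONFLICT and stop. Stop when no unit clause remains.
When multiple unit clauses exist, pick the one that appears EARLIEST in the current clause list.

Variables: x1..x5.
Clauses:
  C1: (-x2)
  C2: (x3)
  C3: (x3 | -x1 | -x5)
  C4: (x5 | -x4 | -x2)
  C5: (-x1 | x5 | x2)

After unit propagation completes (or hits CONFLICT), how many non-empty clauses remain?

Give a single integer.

Answer: 1

Derivation:
unit clause [-2] forces x2=F; simplify:
  drop 2 from [-1, 5, 2] -> [-1, 5]
  satisfied 2 clause(s); 3 remain; assigned so far: [2]
unit clause [3] forces x3=T; simplify:
  satisfied 2 clause(s); 1 remain; assigned so far: [2, 3]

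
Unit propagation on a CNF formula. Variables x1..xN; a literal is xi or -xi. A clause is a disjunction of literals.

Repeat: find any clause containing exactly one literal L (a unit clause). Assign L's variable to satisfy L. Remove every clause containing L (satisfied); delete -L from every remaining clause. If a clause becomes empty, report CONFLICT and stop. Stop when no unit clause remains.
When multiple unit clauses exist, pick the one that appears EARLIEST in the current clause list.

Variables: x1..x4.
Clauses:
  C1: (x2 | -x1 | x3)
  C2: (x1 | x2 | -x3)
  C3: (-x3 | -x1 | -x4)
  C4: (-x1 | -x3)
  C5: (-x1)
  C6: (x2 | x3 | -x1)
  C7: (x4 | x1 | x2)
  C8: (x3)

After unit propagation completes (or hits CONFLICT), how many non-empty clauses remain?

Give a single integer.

unit clause [-1] forces x1=F; simplify:
  drop 1 from [1, 2, -3] -> [2, -3]
  drop 1 from [4, 1, 2] -> [4, 2]
  satisfied 5 clause(s); 3 remain; assigned so far: [1]
unit clause [3] forces x3=T; simplify:
  drop -3 from [2, -3] -> [2]
  satisfied 1 clause(s); 2 remain; assigned so far: [1, 3]
unit clause [2] forces x2=T; simplify:
  satisfied 2 clause(s); 0 remain; assigned so far: [1, 2, 3]

Answer: 0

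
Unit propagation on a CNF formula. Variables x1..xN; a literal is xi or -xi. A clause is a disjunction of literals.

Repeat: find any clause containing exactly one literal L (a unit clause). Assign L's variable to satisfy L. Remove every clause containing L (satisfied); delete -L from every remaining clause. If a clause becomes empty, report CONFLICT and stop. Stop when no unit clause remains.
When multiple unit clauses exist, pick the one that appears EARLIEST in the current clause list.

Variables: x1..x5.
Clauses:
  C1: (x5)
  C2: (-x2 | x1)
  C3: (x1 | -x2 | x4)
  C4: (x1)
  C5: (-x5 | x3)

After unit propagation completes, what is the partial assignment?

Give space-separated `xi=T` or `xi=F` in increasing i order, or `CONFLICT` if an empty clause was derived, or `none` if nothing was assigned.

Answer: x1=T x3=T x5=T

Derivation:
unit clause [5] forces x5=T; simplify:
  drop -5 from [-5, 3] -> [3]
  satisfied 1 clause(s); 4 remain; assigned so far: [5]
unit clause [1] forces x1=T; simplify:
  satisfied 3 clause(s); 1 remain; assigned so far: [1, 5]
unit clause [3] forces x3=T; simplify:
  satisfied 1 clause(s); 0 remain; assigned so far: [1, 3, 5]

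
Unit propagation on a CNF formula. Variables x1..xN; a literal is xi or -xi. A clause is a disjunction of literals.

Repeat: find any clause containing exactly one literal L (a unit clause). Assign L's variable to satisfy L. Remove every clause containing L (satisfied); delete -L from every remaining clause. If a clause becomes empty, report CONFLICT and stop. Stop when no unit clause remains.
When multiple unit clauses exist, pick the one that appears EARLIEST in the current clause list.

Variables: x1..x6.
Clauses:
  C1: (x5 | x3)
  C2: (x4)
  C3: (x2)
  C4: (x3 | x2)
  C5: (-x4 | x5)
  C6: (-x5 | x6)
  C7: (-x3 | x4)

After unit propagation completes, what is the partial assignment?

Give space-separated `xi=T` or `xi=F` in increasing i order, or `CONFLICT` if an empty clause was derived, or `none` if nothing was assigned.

Answer: x2=T x4=T x5=T x6=T

Derivation:
unit clause [4] forces x4=T; simplify:
  drop -4 from [-4, 5] -> [5]
  satisfied 2 clause(s); 5 remain; assigned so far: [4]
unit clause [2] forces x2=T; simplify:
  satisfied 2 clause(s); 3 remain; assigned so far: [2, 4]
unit clause [5] forces x5=T; simplify:
  drop -5 from [-5, 6] -> [6]
  satisfied 2 clause(s); 1 remain; assigned so far: [2, 4, 5]
unit clause [6] forces x6=T; simplify:
  satisfied 1 clause(s); 0 remain; assigned so far: [2, 4, 5, 6]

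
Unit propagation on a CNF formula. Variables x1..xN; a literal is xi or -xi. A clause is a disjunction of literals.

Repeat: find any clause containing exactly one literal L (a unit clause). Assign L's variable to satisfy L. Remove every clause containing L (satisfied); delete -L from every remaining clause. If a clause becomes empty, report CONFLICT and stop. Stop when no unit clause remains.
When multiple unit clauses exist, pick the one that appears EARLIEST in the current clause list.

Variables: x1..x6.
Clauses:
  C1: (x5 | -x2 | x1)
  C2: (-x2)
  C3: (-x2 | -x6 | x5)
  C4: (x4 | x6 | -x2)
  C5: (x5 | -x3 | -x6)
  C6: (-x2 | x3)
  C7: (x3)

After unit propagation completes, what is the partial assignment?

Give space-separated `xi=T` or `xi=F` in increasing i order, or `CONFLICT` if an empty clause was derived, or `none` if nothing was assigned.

Answer: x2=F x3=T

Derivation:
unit clause [-2] forces x2=F; simplify:
  satisfied 5 clause(s); 2 remain; assigned so far: [2]
unit clause [3] forces x3=T; simplify:
  drop -3 from [5, -3, -6] -> [5, -6]
  satisfied 1 clause(s); 1 remain; assigned so far: [2, 3]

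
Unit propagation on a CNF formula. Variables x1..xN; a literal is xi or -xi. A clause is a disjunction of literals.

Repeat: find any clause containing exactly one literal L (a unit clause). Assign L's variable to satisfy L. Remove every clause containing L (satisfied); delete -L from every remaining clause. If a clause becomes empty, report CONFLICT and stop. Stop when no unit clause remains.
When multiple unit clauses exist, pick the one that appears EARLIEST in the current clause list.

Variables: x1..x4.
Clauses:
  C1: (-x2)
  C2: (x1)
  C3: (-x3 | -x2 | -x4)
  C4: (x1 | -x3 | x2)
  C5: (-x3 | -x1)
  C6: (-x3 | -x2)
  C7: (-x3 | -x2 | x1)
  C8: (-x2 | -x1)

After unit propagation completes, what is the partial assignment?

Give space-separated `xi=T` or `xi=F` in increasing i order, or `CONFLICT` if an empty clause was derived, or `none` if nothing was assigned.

unit clause [-2] forces x2=F; simplify:
  drop 2 from [1, -3, 2] -> [1, -3]
  satisfied 5 clause(s); 3 remain; assigned so far: [2]
unit clause [1] forces x1=T; simplify:
  drop -1 from [-3, -1] -> [-3]
  satisfied 2 clause(s); 1 remain; assigned so far: [1, 2]
unit clause [-3] forces x3=F; simplify:
  satisfied 1 clause(s); 0 remain; assigned so far: [1, 2, 3]

Answer: x1=T x2=F x3=F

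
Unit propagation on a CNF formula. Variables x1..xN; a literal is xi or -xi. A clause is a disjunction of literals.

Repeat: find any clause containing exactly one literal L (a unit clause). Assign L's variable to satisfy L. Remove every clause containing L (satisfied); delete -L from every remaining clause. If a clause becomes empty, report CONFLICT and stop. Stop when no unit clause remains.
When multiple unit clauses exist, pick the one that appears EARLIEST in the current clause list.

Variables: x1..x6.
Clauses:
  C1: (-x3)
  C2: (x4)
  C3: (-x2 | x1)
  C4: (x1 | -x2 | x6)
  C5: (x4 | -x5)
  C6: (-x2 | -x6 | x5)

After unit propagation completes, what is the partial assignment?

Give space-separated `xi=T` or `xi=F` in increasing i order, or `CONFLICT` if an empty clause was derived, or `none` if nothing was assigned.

unit clause [-3] forces x3=F; simplify:
  satisfied 1 clause(s); 5 remain; assigned so far: [3]
unit clause [4] forces x4=T; simplify:
  satisfied 2 clause(s); 3 remain; assigned so far: [3, 4]

Answer: x3=F x4=T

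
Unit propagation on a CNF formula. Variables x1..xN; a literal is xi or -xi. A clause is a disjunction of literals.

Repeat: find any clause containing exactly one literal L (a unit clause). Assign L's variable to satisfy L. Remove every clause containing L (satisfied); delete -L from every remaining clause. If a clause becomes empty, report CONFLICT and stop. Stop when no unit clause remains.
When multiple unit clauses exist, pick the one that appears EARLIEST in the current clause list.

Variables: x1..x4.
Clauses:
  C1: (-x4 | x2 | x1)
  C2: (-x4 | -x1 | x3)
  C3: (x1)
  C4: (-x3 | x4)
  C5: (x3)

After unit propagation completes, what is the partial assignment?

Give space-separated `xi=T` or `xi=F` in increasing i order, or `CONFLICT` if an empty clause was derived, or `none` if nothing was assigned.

unit clause [1] forces x1=T; simplify:
  drop -1 from [-4, -1, 3] -> [-4, 3]
  satisfied 2 clause(s); 3 remain; assigned so far: [1]
unit clause [3] forces x3=T; simplify:
  drop -3 from [-3, 4] -> [4]
  satisfied 2 clause(s); 1 remain; assigned so far: [1, 3]
unit clause [4] forces x4=T; simplify:
  satisfied 1 clause(s); 0 remain; assigned so far: [1, 3, 4]

Answer: x1=T x3=T x4=T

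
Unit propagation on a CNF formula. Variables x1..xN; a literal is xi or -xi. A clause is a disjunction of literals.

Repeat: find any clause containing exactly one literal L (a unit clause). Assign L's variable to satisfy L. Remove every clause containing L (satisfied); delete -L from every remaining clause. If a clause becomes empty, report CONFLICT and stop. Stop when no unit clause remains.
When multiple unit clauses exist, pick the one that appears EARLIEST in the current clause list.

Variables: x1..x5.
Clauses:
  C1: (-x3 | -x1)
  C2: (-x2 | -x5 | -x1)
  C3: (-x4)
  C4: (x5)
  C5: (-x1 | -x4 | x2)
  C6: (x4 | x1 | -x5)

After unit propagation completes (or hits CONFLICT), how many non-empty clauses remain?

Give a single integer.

Answer: 0

Derivation:
unit clause [-4] forces x4=F; simplify:
  drop 4 from [4, 1, -5] -> [1, -5]
  satisfied 2 clause(s); 4 remain; assigned so far: [4]
unit clause [5] forces x5=T; simplify:
  drop -5 from [-2, -5, -1] -> [-2, -1]
  drop -5 from [1, -5] -> [1]
  satisfied 1 clause(s); 3 remain; assigned so far: [4, 5]
unit clause [1] forces x1=T; simplify:
  drop -1 from [-3, -1] -> [-3]
  drop -1 from [-2, -1] -> [-2]
  satisfied 1 clause(s); 2 remain; assigned so far: [1, 4, 5]
unit clause [-3] forces x3=F; simplify:
  satisfied 1 clause(s); 1 remain; assigned so far: [1, 3, 4, 5]
unit clause [-2] forces x2=F; simplify:
  satisfied 1 clause(s); 0 remain; assigned so far: [1, 2, 3, 4, 5]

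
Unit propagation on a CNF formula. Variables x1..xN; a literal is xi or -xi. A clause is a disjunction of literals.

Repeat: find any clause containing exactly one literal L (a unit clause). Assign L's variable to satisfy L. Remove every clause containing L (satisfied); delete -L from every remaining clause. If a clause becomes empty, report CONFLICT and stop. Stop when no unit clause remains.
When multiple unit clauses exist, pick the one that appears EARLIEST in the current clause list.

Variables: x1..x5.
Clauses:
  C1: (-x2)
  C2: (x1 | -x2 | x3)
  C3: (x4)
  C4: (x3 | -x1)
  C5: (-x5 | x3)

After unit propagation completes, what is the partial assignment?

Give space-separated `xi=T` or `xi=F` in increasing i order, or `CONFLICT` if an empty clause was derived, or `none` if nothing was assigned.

Answer: x2=F x4=T

Derivation:
unit clause [-2] forces x2=F; simplify:
  satisfied 2 clause(s); 3 remain; assigned so far: [2]
unit clause [4] forces x4=T; simplify:
  satisfied 1 clause(s); 2 remain; assigned so far: [2, 4]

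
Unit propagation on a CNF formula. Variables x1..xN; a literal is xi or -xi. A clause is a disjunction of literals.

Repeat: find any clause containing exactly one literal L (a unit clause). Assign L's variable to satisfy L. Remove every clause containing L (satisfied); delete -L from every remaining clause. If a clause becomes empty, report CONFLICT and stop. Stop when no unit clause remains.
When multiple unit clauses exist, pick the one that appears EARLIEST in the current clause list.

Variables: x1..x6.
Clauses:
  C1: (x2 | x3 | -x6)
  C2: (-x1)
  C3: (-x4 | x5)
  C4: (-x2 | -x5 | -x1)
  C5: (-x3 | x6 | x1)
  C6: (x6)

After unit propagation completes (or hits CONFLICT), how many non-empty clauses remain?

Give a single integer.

Answer: 2

Derivation:
unit clause [-1] forces x1=F; simplify:
  drop 1 from [-3, 6, 1] -> [-3, 6]
  satisfied 2 clause(s); 4 remain; assigned so far: [1]
unit clause [6] forces x6=T; simplify:
  drop -6 from [2, 3, -6] -> [2, 3]
  satisfied 2 clause(s); 2 remain; assigned so far: [1, 6]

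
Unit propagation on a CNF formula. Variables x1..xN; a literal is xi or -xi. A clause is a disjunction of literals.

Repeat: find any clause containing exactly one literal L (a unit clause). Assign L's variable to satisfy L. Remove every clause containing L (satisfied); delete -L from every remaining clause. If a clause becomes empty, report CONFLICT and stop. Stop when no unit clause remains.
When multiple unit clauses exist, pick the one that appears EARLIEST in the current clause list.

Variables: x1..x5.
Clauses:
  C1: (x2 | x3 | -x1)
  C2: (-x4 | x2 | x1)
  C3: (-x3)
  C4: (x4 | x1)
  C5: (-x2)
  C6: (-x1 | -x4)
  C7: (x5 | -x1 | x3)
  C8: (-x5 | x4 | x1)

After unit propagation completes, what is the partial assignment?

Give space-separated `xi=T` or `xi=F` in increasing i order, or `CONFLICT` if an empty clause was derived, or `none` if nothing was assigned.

unit clause [-3] forces x3=F; simplify:
  drop 3 from [2, 3, -1] -> [2, -1]
  drop 3 from [5, -1, 3] -> [5, -1]
  satisfied 1 clause(s); 7 remain; assigned so far: [3]
unit clause [-2] forces x2=F; simplify:
  drop 2 from [2, -1] -> [-1]
  drop 2 from [-4, 2, 1] -> [-4, 1]
  satisfied 1 clause(s); 6 remain; assigned so far: [2, 3]
unit clause [-1] forces x1=F; simplify:
  drop 1 from [-4, 1] -> [-4]
  drop 1 from [4, 1] -> [4]
  drop 1 from [-5, 4, 1] -> [-5, 4]
  satisfied 3 clause(s); 3 remain; assigned so far: [1, 2, 3]
unit clause [-4] forces x4=F; simplify:
  drop 4 from [4] -> [] (empty!)
  drop 4 from [-5, 4] -> [-5]
  satisfied 1 clause(s); 2 remain; assigned so far: [1, 2, 3, 4]
CONFLICT (empty clause)

Answer: CONFLICT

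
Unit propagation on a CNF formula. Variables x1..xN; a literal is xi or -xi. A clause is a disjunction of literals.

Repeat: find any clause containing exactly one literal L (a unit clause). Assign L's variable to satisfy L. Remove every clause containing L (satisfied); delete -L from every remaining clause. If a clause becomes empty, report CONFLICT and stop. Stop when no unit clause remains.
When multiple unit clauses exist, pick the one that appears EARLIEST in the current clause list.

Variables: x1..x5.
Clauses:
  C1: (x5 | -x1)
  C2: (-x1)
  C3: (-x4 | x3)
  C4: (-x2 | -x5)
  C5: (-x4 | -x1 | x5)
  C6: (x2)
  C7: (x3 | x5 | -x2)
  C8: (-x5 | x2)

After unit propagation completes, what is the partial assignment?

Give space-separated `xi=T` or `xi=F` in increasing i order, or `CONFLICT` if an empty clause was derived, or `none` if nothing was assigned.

Answer: x1=F x2=T x3=T x5=F

Derivation:
unit clause [-1] forces x1=F; simplify:
  satisfied 3 clause(s); 5 remain; assigned so far: [1]
unit clause [2] forces x2=T; simplify:
  drop -2 from [-2, -5] -> [-5]
  drop -2 from [3, 5, -2] -> [3, 5]
  satisfied 2 clause(s); 3 remain; assigned so far: [1, 2]
unit clause [-5] forces x5=F; simplify:
  drop 5 from [3, 5] -> [3]
  satisfied 1 clause(s); 2 remain; assigned so far: [1, 2, 5]
unit clause [3] forces x3=T; simplify:
  satisfied 2 clause(s); 0 remain; assigned so far: [1, 2, 3, 5]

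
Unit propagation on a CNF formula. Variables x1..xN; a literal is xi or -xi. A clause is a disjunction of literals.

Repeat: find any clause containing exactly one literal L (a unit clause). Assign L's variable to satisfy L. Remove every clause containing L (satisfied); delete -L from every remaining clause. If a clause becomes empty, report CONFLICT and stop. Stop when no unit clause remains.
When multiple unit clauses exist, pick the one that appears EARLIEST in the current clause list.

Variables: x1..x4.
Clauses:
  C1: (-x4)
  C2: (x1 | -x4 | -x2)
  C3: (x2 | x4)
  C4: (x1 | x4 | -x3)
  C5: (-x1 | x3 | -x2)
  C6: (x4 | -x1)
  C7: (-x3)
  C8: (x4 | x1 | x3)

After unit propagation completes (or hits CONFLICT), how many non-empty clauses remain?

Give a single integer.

unit clause [-4] forces x4=F; simplify:
  drop 4 from [2, 4] -> [2]
  drop 4 from [1, 4, -3] -> [1, -3]
  drop 4 from [4, -1] -> [-1]
  drop 4 from [4, 1, 3] -> [1, 3]
  satisfied 2 clause(s); 6 remain; assigned so far: [4]
unit clause [2] forces x2=T; simplify:
  drop -2 from [-1, 3, -2] -> [-1, 3]
  satisfied 1 clause(s); 5 remain; assigned so far: [2, 4]
unit clause [-1] forces x1=F; simplify:
  drop 1 from [1, -3] -> [-3]
  drop 1 from [1, 3] -> [3]
  satisfied 2 clause(s); 3 remain; assigned so far: [1, 2, 4]
unit clause [-3] forces x3=F; simplify:
  drop 3 from [3] -> [] (empty!)
  satisfied 2 clause(s); 1 remain; assigned so far: [1, 2, 3, 4]
CONFLICT (empty clause)

Answer: 0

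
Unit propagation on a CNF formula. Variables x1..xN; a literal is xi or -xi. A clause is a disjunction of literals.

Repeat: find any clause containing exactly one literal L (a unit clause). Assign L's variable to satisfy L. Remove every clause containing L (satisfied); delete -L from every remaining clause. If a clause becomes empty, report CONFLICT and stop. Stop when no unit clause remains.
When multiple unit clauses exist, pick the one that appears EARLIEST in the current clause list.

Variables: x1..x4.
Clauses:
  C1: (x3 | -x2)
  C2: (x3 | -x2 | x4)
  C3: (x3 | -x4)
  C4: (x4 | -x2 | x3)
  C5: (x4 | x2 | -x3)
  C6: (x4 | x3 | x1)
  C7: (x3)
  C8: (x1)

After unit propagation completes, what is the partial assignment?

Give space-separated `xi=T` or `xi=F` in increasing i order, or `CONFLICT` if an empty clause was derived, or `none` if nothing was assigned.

Answer: x1=T x3=T

Derivation:
unit clause [3] forces x3=T; simplify:
  drop -3 from [4, 2, -3] -> [4, 2]
  satisfied 6 clause(s); 2 remain; assigned so far: [3]
unit clause [1] forces x1=T; simplify:
  satisfied 1 clause(s); 1 remain; assigned so far: [1, 3]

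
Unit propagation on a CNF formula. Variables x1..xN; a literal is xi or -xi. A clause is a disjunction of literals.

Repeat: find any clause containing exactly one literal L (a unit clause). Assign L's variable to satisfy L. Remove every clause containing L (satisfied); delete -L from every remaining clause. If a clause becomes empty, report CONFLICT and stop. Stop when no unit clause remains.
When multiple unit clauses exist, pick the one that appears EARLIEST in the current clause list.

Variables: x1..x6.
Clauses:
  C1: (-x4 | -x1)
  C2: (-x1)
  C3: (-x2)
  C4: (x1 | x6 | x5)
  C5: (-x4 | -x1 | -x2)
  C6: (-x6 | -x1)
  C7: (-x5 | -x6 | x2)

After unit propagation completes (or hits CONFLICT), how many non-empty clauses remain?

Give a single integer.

unit clause [-1] forces x1=F; simplify:
  drop 1 from [1, 6, 5] -> [6, 5]
  satisfied 4 clause(s); 3 remain; assigned so far: [1]
unit clause [-2] forces x2=F; simplify:
  drop 2 from [-5, -6, 2] -> [-5, -6]
  satisfied 1 clause(s); 2 remain; assigned so far: [1, 2]

Answer: 2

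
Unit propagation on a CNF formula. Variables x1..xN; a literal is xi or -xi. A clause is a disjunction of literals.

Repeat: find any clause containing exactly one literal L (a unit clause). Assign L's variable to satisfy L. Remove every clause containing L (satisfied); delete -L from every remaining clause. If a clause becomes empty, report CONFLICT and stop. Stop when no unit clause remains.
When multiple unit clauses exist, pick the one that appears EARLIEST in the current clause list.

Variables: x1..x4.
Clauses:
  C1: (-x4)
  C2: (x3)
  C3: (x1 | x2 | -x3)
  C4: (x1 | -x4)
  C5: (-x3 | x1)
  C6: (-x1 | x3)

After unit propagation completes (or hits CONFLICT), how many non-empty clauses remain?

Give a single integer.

Answer: 0

Derivation:
unit clause [-4] forces x4=F; simplify:
  satisfied 2 clause(s); 4 remain; assigned so far: [4]
unit clause [3] forces x3=T; simplify:
  drop -3 from [1, 2, -3] -> [1, 2]
  drop -3 from [-3, 1] -> [1]
  satisfied 2 clause(s); 2 remain; assigned so far: [3, 4]
unit clause [1] forces x1=T; simplify:
  satisfied 2 clause(s); 0 remain; assigned so far: [1, 3, 4]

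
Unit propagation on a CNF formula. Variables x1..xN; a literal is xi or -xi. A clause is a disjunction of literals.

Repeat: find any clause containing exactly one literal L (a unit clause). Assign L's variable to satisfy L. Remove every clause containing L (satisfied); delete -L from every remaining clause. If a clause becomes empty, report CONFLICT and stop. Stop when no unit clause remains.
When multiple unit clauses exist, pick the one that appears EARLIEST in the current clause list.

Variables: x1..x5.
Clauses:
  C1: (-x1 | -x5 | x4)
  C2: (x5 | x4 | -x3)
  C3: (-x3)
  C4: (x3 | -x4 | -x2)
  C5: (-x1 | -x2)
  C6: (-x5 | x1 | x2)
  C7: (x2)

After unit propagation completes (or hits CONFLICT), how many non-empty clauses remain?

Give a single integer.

unit clause [-3] forces x3=F; simplify:
  drop 3 from [3, -4, -2] -> [-4, -2]
  satisfied 2 clause(s); 5 remain; assigned so far: [3]
unit clause [2] forces x2=T; simplify:
  drop -2 from [-4, -2] -> [-4]
  drop -2 from [-1, -2] -> [-1]
  satisfied 2 clause(s); 3 remain; assigned so far: [2, 3]
unit clause [-4] forces x4=F; simplify:
  drop 4 from [-1, -5, 4] -> [-1, -5]
  satisfied 1 clause(s); 2 remain; assigned so far: [2, 3, 4]
unit clause [-1] forces x1=F; simplify:
  satisfied 2 clause(s); 0 remain; assigned so far: [1, 2, 3, 4]

Answer: 0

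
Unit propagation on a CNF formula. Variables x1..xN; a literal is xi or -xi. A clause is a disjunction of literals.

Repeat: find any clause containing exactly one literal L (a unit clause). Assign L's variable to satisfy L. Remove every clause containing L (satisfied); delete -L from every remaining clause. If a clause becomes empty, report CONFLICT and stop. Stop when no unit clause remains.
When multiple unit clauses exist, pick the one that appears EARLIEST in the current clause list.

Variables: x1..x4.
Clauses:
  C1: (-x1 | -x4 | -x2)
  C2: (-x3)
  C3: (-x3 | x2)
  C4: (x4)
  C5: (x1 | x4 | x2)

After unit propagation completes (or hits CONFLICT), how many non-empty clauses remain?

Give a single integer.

unit clause [-3] forces x3=F; simplify:
  satisfied 2 clause(s); 3 remain; assigned so far: [3]
unit clause [4] forces x4=T; simplify:
  drop -4 from [-1, -4, -2] -> [-1, -2]
  satisfied 2 clause(s); 1 remain; assigned so far: [3, 4]

Answer: 1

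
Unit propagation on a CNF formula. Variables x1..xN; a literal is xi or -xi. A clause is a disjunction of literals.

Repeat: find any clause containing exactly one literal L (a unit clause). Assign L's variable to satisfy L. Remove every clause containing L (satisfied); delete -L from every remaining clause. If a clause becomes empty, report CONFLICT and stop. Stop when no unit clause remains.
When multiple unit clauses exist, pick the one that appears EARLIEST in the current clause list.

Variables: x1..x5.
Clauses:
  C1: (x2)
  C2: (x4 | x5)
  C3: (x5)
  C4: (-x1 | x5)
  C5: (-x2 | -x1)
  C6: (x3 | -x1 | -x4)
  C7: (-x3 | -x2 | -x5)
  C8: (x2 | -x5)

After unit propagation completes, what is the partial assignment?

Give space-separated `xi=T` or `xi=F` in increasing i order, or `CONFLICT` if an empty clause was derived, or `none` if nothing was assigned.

unit clause [2] forces x2=T; simplify:
  drop -2 from [-2, -1] -> [-1]
  drop -2 from [-3, -2, -5] -> [-3, -5]
  satisfied 2 clause(s); 6 remain; assigned so far: [2]
unit clause [5] forces x5=T; simplify:
  drop -5 from [-3, -5] -> [-3]
  satisfied 3 clause(s); 3 remain; assigned so far: [2, 5]
unit clause [-1] forces x1=F; simplify:
  satisfied 2 clause(s); 1 remain; assigned so far: [1, 2, 5]
unit clause [-3] forces x3=F; simplify:
  satisfied 1 clause(s); 0 remain; assigned so far: [1, 2, 3, 5]

Answer: x1=F x2=T x3=F x5=T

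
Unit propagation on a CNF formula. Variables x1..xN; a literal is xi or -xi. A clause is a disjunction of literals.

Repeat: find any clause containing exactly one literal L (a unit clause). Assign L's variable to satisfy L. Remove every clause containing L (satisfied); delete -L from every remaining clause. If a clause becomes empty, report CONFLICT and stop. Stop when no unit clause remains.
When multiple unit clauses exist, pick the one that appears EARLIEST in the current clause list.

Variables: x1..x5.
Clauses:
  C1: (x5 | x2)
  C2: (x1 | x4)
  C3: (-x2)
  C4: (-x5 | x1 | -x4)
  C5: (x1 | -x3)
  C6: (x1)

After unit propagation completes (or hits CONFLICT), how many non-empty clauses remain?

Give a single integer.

unit clause [-2] forces x2=F; simplify:
  drop 2 from [5, 2] -> [5]
  satisfied 1 clause(s); 5 remain; assigned so far: [2]
unit clause [5] forces x5=T; simplify:
  drop -5 from [-5, 1, -4] -> [1, -4]
  satisfied 1 clause(s); 4 remain; assigned so far: [2, 5]
unit clause [1] forces x1=T; simplify:
  satisfied 4 clause(s); 0 remain; assigned so far: [1, 2, 5]

Answer: 0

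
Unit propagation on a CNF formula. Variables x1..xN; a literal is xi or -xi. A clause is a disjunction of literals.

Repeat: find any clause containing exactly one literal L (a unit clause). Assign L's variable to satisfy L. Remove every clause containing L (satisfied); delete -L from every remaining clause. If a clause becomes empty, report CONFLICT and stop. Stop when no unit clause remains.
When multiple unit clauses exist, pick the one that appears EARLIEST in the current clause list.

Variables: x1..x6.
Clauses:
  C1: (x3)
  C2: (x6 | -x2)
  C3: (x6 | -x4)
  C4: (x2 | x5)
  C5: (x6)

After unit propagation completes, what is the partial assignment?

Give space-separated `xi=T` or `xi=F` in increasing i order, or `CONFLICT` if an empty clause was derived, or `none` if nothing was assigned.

unit clause [3] forces x3=T; simplify:
  satisfied 1 clause(s); 4 remain; assigned so far: [3]
unit clause [6] forces x6=T; simplify:
  satisfied 3 clause(s); 1 remain; assigned so far: [3, 6]

Answer: x3=T x6=T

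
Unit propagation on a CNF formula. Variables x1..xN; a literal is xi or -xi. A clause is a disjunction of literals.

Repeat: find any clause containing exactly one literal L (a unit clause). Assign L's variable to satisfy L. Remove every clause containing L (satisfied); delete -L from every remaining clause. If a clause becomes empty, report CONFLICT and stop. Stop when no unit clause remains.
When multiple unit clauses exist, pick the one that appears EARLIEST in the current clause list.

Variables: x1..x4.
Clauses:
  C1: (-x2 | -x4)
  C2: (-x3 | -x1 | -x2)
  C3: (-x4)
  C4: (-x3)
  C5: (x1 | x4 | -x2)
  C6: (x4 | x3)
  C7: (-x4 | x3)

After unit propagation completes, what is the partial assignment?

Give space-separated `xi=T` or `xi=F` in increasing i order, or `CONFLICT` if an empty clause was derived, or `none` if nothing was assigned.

Answer: CONFLICT

Derivation:
unit clause [-4] forces x4=F; simplify:
  drop 4 from [1, 4, -2] -> [1, -2]
  drop 4 from [4, 3] -> [3]
  satisfied 3 clause(s); 4 remain; assigned so far: [4]
unit clause [-3] forces x3=F; simplify:
  drop 3 from [3] -> [] (empty!)
  satisfied 2 clause(s); 2 remain; assigned so far: [3, 4]
CONFLICT (empty clause)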